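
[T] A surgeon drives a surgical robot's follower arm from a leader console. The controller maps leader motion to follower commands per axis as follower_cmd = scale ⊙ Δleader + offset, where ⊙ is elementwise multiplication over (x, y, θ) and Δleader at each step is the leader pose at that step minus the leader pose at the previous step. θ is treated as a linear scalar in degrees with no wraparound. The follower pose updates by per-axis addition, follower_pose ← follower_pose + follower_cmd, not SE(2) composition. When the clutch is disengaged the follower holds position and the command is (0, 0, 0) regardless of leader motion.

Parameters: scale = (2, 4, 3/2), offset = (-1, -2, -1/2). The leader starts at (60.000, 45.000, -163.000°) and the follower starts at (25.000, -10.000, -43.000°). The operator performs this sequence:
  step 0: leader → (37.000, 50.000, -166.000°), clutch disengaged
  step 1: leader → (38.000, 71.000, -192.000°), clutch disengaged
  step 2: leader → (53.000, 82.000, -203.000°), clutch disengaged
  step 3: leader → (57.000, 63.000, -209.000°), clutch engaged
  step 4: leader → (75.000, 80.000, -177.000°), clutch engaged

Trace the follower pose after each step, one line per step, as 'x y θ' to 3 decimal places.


step 0: Δleader=(-23.000, 5.000, -3.000°), disengaged; cmd=(0,0,0) → follower holds at (25.000, -10.000, -43.000°)
step 1: Δleader=(1.000, 21.000, -26.000°), disengaged; cmd=(0,0,0) → follower holds at (25.000, -10.000, -43.000°)
step 2: Δleader=(15.000, 11.000, -11.000°), disengaged; cmd=(0,0,0) → follower holds at (25.000, -10.000, -43.000°)
step 3: Δleader=(4.000, -19.000, -6.000°), engaged; cmd=(7.000, -78.000, -9.500°) → follower=(32.000, -88.000, -52.500°)
step 4: Δleader=(18.000, 17.000, 32.000°), engaged; cmd=(35.000, 66.000, 47.500°) → follower=(67.000, -22.000, -5.000°)

25.000 -10.000 -43.000
25.000 -10.000 -43.000
25.000 -10.000 -43.000
32.000 -88.000 -52.500
67.000 -22.000 -5.000


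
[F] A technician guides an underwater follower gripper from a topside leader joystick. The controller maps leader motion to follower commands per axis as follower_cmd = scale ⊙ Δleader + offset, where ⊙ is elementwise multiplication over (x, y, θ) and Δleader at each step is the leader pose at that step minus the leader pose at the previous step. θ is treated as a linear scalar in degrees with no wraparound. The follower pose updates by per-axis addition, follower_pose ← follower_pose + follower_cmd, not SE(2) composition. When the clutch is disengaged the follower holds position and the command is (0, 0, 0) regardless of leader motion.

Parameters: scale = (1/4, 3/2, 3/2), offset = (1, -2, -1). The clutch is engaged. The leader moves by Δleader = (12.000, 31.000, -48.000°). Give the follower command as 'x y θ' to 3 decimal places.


axis x: 1/4·12.000 + 1 = 4.000
axis y: 3/2·31.000 + -2 = 44.500
axis θ: 3/2·-48.000 + -1 = -73.000

4.000 44.500 -73.000


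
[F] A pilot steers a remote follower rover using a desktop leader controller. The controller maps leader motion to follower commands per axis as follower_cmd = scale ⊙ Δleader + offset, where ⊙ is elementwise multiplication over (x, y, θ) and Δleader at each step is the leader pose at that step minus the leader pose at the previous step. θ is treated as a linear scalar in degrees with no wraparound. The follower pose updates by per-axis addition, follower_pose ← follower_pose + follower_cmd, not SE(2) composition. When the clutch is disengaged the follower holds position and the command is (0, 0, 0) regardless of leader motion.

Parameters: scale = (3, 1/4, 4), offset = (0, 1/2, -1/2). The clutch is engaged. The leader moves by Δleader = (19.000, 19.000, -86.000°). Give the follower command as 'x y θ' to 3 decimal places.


axis x: 3·19.000 + 0 = 57.000
axis y: 1/4·19.000 + 1/2 = 5.250
axis θ: 4·-86.000 + -1/2 = -344.500

57.000 5.250 -344.500


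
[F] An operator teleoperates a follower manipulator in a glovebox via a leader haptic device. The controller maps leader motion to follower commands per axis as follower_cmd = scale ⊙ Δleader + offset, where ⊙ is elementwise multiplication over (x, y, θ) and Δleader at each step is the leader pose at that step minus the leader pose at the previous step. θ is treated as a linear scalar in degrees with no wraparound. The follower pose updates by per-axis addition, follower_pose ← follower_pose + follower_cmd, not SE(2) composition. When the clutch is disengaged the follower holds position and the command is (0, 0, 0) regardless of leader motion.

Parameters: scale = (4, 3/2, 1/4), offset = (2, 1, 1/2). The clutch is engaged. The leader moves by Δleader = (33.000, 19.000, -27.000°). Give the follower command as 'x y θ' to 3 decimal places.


134.000 29.500 -6.250

axis x: 4·33.000 + 2 = 134.000
axis y: 3/2·19.000 + 1 = 29.500
axis θ: 1/4·-27.000 + 1/2 = -6.250


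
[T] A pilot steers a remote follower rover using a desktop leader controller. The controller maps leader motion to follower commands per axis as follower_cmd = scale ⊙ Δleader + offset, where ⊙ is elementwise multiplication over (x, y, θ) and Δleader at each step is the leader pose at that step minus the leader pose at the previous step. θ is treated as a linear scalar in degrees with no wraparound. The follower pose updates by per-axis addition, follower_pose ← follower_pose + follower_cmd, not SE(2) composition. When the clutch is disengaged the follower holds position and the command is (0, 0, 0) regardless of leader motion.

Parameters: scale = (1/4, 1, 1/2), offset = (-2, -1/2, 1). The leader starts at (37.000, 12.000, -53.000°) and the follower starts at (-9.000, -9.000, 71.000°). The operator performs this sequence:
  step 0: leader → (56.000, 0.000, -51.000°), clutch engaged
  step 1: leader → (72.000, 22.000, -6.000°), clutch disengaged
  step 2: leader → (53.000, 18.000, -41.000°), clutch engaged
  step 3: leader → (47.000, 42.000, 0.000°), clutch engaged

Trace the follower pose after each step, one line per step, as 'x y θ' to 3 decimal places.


step 0: Δleader=(19.000, -12.000, 2.000°), engaged; cmd=(2.750, -12.500, 2.000°) → follower=(-6.250, -21.500, 73.000°)
step 1: Δleader=(16.000, 22.000, 45.000°), disengaged; cmd=(0,0,0) → follower holds at (-6.250, -21.500, 73.000°)
step 2: Δleader=(-19.000, -4.000, -35.000°), engaged; cmd=(-6.750, -4.500, -16.500°) → follower=(-13.000, -26.000, 56.500°)
step 3: Δleader=(-6.000, 24.000, 41.000°), engaged; cmd=(-3.500, 23.500, 21.500°) → follower=(-16.500, -2.500, 78.000°)

-6.250 -21.500 73.000
-6.250 -21.500 73.000
-13.000 -26.000 56.500
-16.500 -2.500 78.000


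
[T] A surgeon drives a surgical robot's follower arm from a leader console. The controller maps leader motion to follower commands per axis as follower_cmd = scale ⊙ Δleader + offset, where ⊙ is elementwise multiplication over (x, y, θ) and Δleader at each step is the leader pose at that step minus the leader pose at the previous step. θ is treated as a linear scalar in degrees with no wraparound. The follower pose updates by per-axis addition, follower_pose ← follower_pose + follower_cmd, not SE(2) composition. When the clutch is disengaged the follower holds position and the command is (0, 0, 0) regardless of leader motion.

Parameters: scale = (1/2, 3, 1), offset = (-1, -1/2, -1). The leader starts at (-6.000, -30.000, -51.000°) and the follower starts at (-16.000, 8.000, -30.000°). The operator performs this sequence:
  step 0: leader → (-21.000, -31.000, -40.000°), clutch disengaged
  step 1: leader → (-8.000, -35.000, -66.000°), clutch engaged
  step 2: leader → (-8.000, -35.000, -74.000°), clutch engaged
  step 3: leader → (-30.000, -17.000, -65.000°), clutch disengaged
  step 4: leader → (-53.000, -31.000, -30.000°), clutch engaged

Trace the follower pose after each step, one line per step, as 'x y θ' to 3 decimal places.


step 0: Δleader=(-15.000, -1.000, 11.000°), disengaged; cmd=(0,0,0) → follower holds at (-16.000, 8.000, -30.000°)
step 1: Δleader=(13.000, -4.000, -26.000°), engaged; cmd=(5.500, -12.500, -27.000°) → follower=(-10.500, -4.500, -57.000°)
step 2: Δleader=(0.000, 0.000, -8.000°), engaged; cmd=(-1.000, -0.500, -9.000°) → follower=(-11.500, -5.000, -66.000°)
step 3: Δleader=(-22.000, 18.000, 9.000°), disengaged; cmd=(0,0,0) → follower holds at (-11.500, -5.000, -66.000°)
step 4: Δleader=(-23.000, -14.000, 35.000°), engaged; cmd=(-12.500, -42.500, 34.000°) → follower=(-24.000, -47.500, -32.000°)

-16.000 8.000 -30.000
-10.500 -4.500 -57.000
-11.500 -5.000 -66.000
-11.500 -5.000 -66.000
-24.000 -47.500 -32.000


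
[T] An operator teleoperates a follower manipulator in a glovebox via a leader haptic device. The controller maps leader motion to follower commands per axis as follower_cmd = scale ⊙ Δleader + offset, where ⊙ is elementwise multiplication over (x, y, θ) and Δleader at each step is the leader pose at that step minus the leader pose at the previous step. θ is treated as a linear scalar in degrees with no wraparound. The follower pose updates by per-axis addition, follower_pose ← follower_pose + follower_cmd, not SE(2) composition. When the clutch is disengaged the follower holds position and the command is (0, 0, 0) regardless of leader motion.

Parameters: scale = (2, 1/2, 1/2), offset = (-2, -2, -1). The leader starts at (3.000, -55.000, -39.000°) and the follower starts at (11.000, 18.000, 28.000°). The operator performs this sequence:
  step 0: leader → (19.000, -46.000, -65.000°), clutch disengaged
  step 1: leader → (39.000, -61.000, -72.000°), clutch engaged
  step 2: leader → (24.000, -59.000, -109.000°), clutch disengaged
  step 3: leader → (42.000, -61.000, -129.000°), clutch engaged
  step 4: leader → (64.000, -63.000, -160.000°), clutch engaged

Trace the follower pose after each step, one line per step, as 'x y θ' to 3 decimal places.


step 0: Δleader=(16.000, 9.000, -26.000°), disengaged; cmd=(0,0,0) → follower holds at (11.000, 18.000, 28.000°)
step 1: Δleader=(20.000, -15.000, -7.000°), engaged; cmd=(38.000, -9.500, -4.500°) → follower=(49.000, 8.500, 23.500°)
step 2: Δleader=(-15.000, 2.000, -37.000°), disengaged; cmd=(0,0,0) → follower holds at (49.000, 8.500, 23.500°)
step 3: Δleader=(18.000, -2.000, -20.000°), engaged; cmd=(34.000, -3.000, -11.000°) → follower=(83.000, 5.500, 12.500°)
step 4: Δleader=(22.000, -2.000, -31.000°), engaged; cmd=(42.000, -3.000, -16.500°) → follower=(125.000, 2.500, -4.000°)

11.000 18.000 28.000
49.000 8.500 23.500
49.000 8.500 23.500
83.000 5.500 12.500
125.000 2.500 -4.000


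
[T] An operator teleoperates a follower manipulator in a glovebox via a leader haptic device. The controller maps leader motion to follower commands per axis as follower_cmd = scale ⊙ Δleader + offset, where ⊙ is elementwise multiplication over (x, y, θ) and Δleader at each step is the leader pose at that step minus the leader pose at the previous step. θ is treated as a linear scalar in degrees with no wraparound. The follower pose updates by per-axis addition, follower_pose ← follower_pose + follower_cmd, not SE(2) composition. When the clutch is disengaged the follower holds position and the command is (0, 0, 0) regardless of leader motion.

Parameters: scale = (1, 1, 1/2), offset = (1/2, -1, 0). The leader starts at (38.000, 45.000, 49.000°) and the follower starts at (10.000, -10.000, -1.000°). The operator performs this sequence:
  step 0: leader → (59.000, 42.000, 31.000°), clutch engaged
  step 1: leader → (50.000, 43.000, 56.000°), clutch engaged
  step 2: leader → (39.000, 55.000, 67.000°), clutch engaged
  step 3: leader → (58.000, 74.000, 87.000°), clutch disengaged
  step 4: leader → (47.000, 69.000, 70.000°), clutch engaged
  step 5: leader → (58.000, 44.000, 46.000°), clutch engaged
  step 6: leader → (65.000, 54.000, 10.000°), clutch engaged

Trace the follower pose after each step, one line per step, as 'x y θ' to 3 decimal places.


31.500 -14.000 -10.000
23.000 -14.000 2.500
12.500 -3.000 8.000
12.500 -3.000 8.000
2.000 -9.000 -0.500
13.500 -35.000 -12.500
21.000 -26.000 -30.500

step 0: Δleader=(21.000, -3.000, -18.000°), engaged; cmd=(21.500, -4.000, -9.000°) → follower=(31.500, -14.000, -10.000°)
step 1: Δleader=(-9.000, 1.000, 25.000°), engaged; cmd=(-8.500, 0.000, 12.500°) → follower=(23.000, -14.000, 2.500°)
step 2: Δleader=(-11.000, 12.000, 11.000°), engaged; cmd=(-10.500, 11.000, 5.500°) → follower=(12.500, -3.000, 8.000°)
step 3: Δleader=(19.000, 19.000, 20.000°), disengaged; cmd=(0,0,0) → follower holds at (12.500, -3.000, 8.000°)
step 4: Δleader=(-11.000, -5.000, -17.000°), engaged; cmd=(-10.500, -6.000, -8.500°) → follower=(2.000, -9.000, -0.500°)
step 5: Δleader=(11.000, -25.000, -24.000°), engaged; cmd=(11.500, -26.000, -12.000°) → follower=(13.500, -35.000, -12.500°)
step 6: Δleader=(7.000, 10.000, -36.000°), engaged; cmd=(7.500, 9.000, -18.000°) → follower=(21.000, -26.000, -30.500°)


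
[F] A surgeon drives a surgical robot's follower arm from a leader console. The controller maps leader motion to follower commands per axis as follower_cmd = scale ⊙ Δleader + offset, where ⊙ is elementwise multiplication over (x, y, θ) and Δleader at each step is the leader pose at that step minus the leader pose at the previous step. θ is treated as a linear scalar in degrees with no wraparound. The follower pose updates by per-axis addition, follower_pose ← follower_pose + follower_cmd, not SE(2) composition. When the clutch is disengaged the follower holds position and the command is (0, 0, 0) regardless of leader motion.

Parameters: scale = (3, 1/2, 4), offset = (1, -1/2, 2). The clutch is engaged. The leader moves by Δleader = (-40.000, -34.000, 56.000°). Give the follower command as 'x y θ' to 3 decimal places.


axis x: 3·-40.000 + 1 = -119.000
axis y: 1/2·-34.000 + -1/2 = -17.500
axis θ: 4·56.000 + 2 = 226.000

-119.000 -17.500 226.000


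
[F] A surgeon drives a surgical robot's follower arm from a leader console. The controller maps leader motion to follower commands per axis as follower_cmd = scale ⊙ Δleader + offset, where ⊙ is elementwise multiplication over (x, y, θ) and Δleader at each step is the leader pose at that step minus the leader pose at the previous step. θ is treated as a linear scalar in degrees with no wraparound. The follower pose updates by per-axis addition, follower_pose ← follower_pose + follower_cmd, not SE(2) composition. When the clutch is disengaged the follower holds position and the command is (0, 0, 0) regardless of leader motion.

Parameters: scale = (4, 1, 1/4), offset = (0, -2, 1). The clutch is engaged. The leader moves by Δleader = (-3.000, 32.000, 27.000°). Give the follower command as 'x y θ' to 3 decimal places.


axis x: 4·-3.000 + 0 = -12.000
axis y: 1·32.000 + -2 = 30.000
axis θ: 1/4·27.000 + 1 = 7.750

-12.000 30.000 7.750


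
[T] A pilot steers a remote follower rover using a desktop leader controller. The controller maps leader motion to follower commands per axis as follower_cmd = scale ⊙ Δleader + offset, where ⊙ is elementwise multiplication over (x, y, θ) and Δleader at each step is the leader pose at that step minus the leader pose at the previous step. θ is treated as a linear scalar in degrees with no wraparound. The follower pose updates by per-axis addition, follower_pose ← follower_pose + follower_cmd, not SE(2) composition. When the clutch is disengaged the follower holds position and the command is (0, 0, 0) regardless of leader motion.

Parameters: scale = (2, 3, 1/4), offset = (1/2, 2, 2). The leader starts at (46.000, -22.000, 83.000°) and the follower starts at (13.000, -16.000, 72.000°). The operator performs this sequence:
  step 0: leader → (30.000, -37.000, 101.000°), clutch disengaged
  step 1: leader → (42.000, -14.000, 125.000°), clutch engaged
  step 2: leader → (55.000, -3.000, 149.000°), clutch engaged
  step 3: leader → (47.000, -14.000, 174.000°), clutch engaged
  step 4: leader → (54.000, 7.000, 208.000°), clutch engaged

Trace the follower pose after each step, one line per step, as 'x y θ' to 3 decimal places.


step 0: Δleader=(-16.000, -15.000, 18.000°), disengaged; cmd=(0,0,0) → follower holds at (13.000, -16.000, 72.000°)
step 1: Δleader=(12.000, 23.000, 24.000°), engaged; cmd=(24.500, 71.000, 8.000°) → follower=(37.500, 55.000, 80.000°)
step 2: Δleader=(13.000, 11.000, 24.000°), engaged; cmd=(26.500, 35.000, 8.000°) → follower=(64.000, 90.000, 88.000°)
step 3: Δleader=(-8.000, -11.000, 25.000°), engaged; cmd=(-15.500, -31.000, 8.250°) → follower=(48.500, 59.000, 96.250°)
step 4: Δleader=(7.000, 21.000, 34.000°), engaged; cmd=(14.500, 65.000, 10.500°) → follower=(63.000, 124.000, 106.750°)

13.000 -16.000 72.000
37.500 55.000 80.000
64.000 90.000 88.000
48.500 59.000 96.250
63.000 124.000 106.750


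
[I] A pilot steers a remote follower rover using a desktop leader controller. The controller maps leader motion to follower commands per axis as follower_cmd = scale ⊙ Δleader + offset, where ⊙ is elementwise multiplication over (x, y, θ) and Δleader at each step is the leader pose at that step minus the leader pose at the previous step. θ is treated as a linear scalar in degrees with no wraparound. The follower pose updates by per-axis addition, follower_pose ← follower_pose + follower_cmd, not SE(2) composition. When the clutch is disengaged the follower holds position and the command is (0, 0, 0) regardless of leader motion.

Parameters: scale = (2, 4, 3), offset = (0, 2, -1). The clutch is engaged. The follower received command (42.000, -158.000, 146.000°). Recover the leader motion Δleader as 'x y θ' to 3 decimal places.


21.000 -40.000 49.000

axis x: (42.000 − 0) / (2) = 21.000
axis y: (-158.000 − 2) / (4) = -40.000
axis θ: (146.000 − -1) / (3) = 49.000


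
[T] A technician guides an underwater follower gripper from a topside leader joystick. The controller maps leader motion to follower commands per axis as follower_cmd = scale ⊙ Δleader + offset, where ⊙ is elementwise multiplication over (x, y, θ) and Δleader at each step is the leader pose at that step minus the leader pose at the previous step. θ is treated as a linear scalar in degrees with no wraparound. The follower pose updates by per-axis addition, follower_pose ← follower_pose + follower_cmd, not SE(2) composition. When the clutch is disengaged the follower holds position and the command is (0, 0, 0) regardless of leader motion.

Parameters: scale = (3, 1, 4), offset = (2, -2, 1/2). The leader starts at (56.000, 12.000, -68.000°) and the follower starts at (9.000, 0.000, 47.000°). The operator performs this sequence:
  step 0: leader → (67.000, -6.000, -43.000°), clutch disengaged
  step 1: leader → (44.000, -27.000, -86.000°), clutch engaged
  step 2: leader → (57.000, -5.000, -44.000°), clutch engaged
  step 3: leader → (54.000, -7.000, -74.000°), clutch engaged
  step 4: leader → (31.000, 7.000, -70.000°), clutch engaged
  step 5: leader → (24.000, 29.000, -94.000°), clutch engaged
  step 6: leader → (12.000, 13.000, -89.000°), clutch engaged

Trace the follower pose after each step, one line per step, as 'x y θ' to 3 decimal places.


step 0: Δleader=(11.000, -18.000, 25.000°), disengaged; cmd=(0,0,0) → follower holds at (9.000, 0.000, 47.000°)
step 1: Δleader=(-23.000, -21.000, -43.000°), engaged; cmd=(-67.000, -23.000, -171.500°) → follower=(-58.000, -23.000, -124.500°)
step 2: Δleader=(13.000, 22.000, 42.000°), engaged; cmd=(41.000, 20.000, 168.500°) → follower=(-17.000, -3.000, 44.000°)
step 3: Δleader=(-3.000, -2.000, -30.000°), engaged; cmd=(-7.000, -4.000, -119.500°) → follower=(-24.000, -7.000, -75.500°)
step 4: Δleader=(-23.000, 14.000, 4.000°), engaged; cmd=(-67.000, 12.000, 16.500°) → follower=(-91.000, 5.000, -59.000°)
step 5: Δleader=(-7.000, 22.000, -24.000°), engaged; cmd=(-19.000, 20.000, -95.500°) → follower=(-110.000, 25.000, -154.500°)
step 6: Δleader=(-12.000, -16.000, 5.000°), engaged; cmd=(-34.000, -18.000, 20.500°) → follower=(-144.000, 7.000, -134.000°)

9.000 0.000 47.000
-58.000 -23.000 -124.500
-17.000 -3.000 44.000
-24.000 -7.000 -75.500
-91.000 5.000 -59.000
-110.000 25.000 -154.500
-144.000 7.000 -134.000


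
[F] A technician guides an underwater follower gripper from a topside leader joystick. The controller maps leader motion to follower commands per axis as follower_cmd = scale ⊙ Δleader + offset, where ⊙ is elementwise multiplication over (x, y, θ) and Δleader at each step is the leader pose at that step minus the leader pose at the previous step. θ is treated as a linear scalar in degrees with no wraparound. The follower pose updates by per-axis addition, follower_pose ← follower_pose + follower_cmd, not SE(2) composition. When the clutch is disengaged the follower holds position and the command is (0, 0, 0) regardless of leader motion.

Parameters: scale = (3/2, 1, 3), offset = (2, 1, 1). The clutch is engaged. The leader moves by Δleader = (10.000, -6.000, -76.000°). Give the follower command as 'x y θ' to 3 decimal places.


17.000 -5.000 -227.000

axis x: 3/2·10.000 + 2 = 17.000
axis y: 1·-6.000 + 1 = -5.000
axis θ: 3·-76.000 + 1 = -227.000


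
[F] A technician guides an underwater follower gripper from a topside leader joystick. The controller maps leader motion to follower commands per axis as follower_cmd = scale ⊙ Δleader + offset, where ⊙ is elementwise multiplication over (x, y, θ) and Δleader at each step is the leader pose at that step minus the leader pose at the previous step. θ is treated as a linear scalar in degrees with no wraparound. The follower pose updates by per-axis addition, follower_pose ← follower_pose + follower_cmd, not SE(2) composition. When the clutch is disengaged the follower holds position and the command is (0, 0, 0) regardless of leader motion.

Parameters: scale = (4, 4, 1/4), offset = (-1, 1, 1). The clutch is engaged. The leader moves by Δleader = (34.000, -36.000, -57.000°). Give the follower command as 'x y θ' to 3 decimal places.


135.000 -143.000 -13.250

axis x: 4·34.000 + -1 = 135.000
axis y: 4·-36.000 + 1 = -143.000
axis θ: 1/4·-57.000 + 1 = -13.250


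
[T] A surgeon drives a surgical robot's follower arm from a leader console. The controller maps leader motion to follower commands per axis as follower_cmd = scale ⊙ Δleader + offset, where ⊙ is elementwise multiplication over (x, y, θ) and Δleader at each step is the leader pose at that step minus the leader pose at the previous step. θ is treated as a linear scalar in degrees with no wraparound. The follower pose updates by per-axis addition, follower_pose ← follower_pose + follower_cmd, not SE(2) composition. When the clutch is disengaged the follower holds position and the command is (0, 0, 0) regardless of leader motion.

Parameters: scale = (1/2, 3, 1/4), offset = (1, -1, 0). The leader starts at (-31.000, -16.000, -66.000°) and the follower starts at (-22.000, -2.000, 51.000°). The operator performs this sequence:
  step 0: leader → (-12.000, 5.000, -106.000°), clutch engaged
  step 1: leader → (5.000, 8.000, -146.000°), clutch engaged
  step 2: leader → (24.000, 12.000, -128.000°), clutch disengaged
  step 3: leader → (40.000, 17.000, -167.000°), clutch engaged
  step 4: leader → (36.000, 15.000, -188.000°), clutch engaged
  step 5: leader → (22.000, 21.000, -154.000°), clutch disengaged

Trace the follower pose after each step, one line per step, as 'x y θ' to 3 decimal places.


-11.500 60.000 41.000
-2.000 68.000 31.000
-2.000 68.000 31.000
7.000 82.000 21.250
6.000 75.000 16.000
6.000 75.000 16.000

step 0: Δleader=(19.000, 21.000, -40.000°), engaged; cmd=(10.500, 62.000, -10.000°) → follower=(-11.500, 60.000, 41.000°)
step 1: Δleader=(17.000, 3.000, -40.000°), engaged; cmd=(9.500, 8.000, -10.000°) → follower=(-2.000, 68.000, 31.000°)
step 2: Δleader=(19.000, 4.000, 18.000°), disengaged; cmd=(0,0,0) → follower holds at (-2.000, 68.000, 31.000°)
step 3: Δleader=(16.000, 5.000, -39.000°), engaged; cmd=(9.000, 14.000, -9.750°) → follower=(7.000, 82.000, 21.250°)
step 4: Δleader=(-4.000, -2.000, -21.000°), engaged; cmd=(-1.000, -7.000, -5.250°) → follower=(6.000, 75.000, 16.000°)
step 5: Δleader=(-14.000, 6.000, 34.000°), disengaged; cmd=(0,0,0) → follower holds at (6.000, 75.000, 16.000°)


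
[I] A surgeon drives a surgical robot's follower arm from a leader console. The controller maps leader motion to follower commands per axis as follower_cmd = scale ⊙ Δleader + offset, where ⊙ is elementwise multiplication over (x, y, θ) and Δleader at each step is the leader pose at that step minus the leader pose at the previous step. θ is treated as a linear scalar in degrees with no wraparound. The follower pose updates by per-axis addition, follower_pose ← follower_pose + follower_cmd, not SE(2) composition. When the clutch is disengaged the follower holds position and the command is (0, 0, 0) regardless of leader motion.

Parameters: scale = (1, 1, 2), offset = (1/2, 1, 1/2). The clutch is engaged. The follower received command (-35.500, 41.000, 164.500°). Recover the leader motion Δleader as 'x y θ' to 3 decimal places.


-36.000 40.000 82.000

axis x: (-35.500 − 1/2) / (1) = -36.000
axis y: (41.000 − 1) / (1) = 40.000
axis θ: (164.500 − 1/2) / (2) = 82.000


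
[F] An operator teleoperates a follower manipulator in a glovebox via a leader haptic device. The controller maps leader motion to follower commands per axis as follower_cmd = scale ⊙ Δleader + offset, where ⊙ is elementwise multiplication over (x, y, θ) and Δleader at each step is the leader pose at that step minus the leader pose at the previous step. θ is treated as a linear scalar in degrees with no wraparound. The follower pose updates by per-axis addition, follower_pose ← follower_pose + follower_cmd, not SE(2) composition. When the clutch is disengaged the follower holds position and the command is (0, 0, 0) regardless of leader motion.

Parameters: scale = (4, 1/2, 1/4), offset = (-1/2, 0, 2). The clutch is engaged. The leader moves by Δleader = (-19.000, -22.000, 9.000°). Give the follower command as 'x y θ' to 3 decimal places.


axis x: 4·-19.000 + -1/2 = -76.500
axis y: 1/2·-22.000 + 0 = -11.000
axis θ: 1/4·9.000 + 2 = 4.250

-76.500 -11.000 4.250


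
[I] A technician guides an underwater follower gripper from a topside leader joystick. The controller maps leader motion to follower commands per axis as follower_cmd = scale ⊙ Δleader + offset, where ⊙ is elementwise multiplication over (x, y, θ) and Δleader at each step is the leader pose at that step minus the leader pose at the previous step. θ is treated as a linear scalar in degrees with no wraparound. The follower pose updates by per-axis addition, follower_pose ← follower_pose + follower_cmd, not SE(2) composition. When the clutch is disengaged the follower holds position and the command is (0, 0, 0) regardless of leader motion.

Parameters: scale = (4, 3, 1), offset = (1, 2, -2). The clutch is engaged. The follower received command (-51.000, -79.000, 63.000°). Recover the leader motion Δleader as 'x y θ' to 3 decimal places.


axis x: (-51.000 − 1) / (4) = -13.000
axis y: (-79.000 − 2) / (3) = -27.000
axis θ: (63.000 − -2) / (1) = 65.000

-13.000 -27.000 65.000


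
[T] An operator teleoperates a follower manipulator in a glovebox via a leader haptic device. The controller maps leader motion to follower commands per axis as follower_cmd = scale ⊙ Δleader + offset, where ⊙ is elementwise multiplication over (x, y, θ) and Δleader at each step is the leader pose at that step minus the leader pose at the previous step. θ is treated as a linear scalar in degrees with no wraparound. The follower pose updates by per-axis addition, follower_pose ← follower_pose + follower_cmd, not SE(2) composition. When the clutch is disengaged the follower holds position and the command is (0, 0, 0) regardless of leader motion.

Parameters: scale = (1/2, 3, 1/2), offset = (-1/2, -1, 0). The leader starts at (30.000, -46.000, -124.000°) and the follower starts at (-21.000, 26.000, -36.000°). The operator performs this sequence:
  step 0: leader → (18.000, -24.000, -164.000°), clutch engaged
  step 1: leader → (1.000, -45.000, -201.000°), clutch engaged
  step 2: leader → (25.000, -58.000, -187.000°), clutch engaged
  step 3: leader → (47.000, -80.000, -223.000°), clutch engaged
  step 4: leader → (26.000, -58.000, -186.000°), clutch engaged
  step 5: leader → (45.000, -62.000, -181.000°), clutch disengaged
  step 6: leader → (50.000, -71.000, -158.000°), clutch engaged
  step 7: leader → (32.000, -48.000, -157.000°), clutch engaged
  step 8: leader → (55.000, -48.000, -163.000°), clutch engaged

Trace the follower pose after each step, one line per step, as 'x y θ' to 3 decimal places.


-27.500 91.000 -56.000
-36.500 27.000 -74.500
-25.000 -13.000 -67.500
-14.500 -80.000 -85.500
-25.500 -15.000 -67.000
-25.500 -15.000 -67.000
-23.500 -43.000 -55.500
-33.000 25.000 -55.000
-22.000 24.000 -58.000

step 0: Δleader=(-12.000, 22.000, -40.000°), engaged; cmd=(-6.500, 65.000, -20.000°) → follower=(-27.500, 91.000, -56.000°)
step 1: Δleader=(-17.000, -21.000, -37.000°), engaged; cmd=(-9.000, -64.000, -18.500°) → follower=(-36.500, 27.000, -74.500°)
step 2: Δleader=(24.000, -13.000, 14.000°), engaged; cmd=(11.500, -40.000, 7.000°) → follower=(-25.000, -13.000, -67.500°)
step 3: Δleader=(22.000, -22.000, -36.000°), engaged; cmd=(10.500, -67.000, -18.000°) → follower=(-14.500, -80.000, -85.500°)
step 4: Δleader=(-21.000, 22.000, 37.000°), engaged; cmd=(-11.000, 65.000, 18.500°) → follower=(-25.500, -15.000, -67.000°)
step 5: Δleader=(19.000, -4.000, 5.000°), disengaged; cmd=(0,0,0) → follower holds at (-25.500, -15.000, -67.000°)
step 6: Δleader=(5.000, -9.000, 23.000°), engaged; cmd=(2.000, -28.000, 11.500°) → follower=(-23.500, -43.000, -55.500°)
step 7: Δleader=(-18.000, 23.000, 1.000°), engaged; cmd=(-9.500, 68.000, 0.500°) → follower=(-33.000, 25.000, -55.000°)
step 8: Δleader=(23.000, 0.000, -6.000°), engaged; cmd=(11.000, -1.000, -3.000°) → follower=(-22.000, 24.000, -58.000°)


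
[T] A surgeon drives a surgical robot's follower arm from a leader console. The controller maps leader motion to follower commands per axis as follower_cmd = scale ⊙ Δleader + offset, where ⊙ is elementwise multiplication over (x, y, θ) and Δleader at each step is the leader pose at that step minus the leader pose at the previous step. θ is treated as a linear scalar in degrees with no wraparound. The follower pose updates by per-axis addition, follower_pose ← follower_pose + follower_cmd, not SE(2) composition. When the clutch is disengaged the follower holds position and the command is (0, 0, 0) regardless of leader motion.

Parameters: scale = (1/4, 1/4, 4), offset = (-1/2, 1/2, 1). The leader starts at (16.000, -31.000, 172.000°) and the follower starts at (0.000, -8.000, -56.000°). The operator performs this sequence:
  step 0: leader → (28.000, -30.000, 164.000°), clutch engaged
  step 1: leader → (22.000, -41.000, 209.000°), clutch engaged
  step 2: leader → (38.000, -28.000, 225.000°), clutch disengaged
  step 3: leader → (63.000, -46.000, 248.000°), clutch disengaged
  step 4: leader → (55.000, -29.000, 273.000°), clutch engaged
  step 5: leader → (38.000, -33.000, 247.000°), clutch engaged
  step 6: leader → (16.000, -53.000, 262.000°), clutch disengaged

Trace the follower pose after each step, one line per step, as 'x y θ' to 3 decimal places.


2.500 -7.250 -87.000
0.500 -9.500 94.000
0.500 -9.500 94.000
0.500 -9.500 94.000
-2.000 -4.750 195.000
-6.750 -5.250 92.000
-6.750 -5.250 92.000

step 0: Δleader=(12.000, 1.000, -8.000°), engaged; cmd=(2.500, 0.750, -31.000°) → follower=(2.500, -7.250, -87.000°)
step 1: Δleader=(-6.000, -11.000, 45.000°), engaged; cmd=(-2.000, -2.250, 181.000°) → follower=(0.500, -9.500, 94.000°)
step 2: Δleader=(16.000, 13.000, 16.000°), disengaged; cmd=(0,0,0) → follower holds at (0.500, -9.500, 94.000°)
step 3: Δleader=(25.000, -18.000, 23.000°), disengaged; cmd=(0,0,0) → follower holds at (0.500, -9.500, 94.000°)
step 4: Δleader=(-8.000, 17.000, 25.000°), engaged; cmd=(-2.500, 4.750, 101.000°) → follower=(-2.000, -4.750, 195.000°)
step 5: Δleader=(-17.000, -4.000, -26.000°), engaged; cmd=(-4.750, -0.500, -103.000°) → follower=(-6.750, -5.250, 92.000°)
step 6: Δleader=(-22.000, -20.000, 15.000°), disengaged; cmd=(0,0,0) → follower holds at (-6.750, -5.250, 92.000°)


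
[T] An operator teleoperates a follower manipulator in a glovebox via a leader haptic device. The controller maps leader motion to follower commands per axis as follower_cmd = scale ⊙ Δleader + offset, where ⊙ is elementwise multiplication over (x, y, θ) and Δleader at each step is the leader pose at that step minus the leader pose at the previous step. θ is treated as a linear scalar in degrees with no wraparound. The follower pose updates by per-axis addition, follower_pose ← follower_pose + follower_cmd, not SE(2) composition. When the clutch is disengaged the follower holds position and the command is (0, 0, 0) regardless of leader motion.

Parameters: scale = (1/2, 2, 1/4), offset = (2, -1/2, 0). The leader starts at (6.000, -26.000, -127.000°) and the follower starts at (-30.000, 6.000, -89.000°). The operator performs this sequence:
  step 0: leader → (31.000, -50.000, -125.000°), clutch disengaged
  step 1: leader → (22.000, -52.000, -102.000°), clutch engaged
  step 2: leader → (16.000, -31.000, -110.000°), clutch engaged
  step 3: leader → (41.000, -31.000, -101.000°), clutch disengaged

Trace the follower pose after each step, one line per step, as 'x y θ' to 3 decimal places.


step 0: Δleader=(25.000, -24.000, 2.000°), disengaged; cmd=(0,0,0) → follower holds at (-30.000, 6.000, -89.000°)
step 1: Δleader=(-9.000, -2.000, 23.000°), engaged; cmd=(-2.500, -4.500, 5.750°) → follower=(-32.500, 1.500, -83.250°)
step 2: Δleader=(-6.000, 21.000, -8.000°), engaged; cmd=(-1.000, 41.500, -2.000°) → follower=(-33.500, 43.000, -85.250°)
step 3: Δleader=(25.000, 0.000, 9.000°), disengaged; cmd=(0,0,0) → follower holds at (-33.500, 43.000, -85.250°)

-30.000 6.000 -89.000
-32.500 1.500 -83.250
-33.500 43.000 -85.250
-33.500 43.000 -85.250


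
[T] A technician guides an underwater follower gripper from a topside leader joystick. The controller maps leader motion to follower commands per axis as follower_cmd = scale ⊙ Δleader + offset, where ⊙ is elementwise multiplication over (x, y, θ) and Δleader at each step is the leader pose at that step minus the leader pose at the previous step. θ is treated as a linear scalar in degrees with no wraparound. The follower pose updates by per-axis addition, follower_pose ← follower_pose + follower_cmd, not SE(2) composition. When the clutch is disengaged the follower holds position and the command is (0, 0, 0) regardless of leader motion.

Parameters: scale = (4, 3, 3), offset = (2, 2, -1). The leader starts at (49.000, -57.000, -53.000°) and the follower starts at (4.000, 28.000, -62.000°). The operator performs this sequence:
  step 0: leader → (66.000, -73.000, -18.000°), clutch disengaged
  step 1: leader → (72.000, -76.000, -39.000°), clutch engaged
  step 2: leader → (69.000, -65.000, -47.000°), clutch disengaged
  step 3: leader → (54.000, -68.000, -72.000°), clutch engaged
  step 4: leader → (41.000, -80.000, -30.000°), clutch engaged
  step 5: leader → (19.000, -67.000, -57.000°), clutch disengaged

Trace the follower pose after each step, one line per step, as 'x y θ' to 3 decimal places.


step 0: Δleader=(17.000, -16.000, 35.000°), disengaged; cmd=(0,0,0) → follower holds at (4.000, 28.000, -62.000°)
step 1: Δleader=(6.000, -3.000, -21.000°), engaged; cmd=(26.000, -7.000, -64.000°) → follower=(30.000, 21.000, -126.000°)
step 2: Δleader=(-3.000, 11.000, -8.000°), disengaged; cmd=(0,0,0) → follower holds at (30.000, 21.000, -126.000°)
step 3: Δleader=(-15.000, -3.000, -25.000°), engaged; cmd=(-58.000, -7.000, -76.000°) → follower=(-28.000, 14.000, -202.000°)
step 4: Δleader=(-13.000, -12.000, 42.000°), engaged; cmd=(-50.000, -34.000, 125.000°) → follower=(-78.000, -20.000, -77.000°)
step 5: Δleader=(-22.000, 13.000, -27.000°), disengaged; cmd=(0,0,0) → follower holds at (-78.000, -20.000, -77.000°)

4.000 28.000 -62.000
30.000 21.000 -126.000
30.000 21.000 -126.000
-28.000 14.000 -202.000
-78.000 -20.000 -77.000
-78.000 -20.000 -77.000


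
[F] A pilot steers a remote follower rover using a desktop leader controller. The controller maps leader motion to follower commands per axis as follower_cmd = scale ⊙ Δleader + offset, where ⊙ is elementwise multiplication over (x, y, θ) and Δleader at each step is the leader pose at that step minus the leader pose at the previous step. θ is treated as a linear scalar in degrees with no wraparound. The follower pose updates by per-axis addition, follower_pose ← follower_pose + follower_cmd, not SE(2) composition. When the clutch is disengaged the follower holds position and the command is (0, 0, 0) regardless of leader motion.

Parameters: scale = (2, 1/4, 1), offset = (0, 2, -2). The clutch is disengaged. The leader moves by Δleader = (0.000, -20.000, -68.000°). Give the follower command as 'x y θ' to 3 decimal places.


0.000 0.000 0.000

clutch disengaged → follower holds; cmd = (0, 0, 0)


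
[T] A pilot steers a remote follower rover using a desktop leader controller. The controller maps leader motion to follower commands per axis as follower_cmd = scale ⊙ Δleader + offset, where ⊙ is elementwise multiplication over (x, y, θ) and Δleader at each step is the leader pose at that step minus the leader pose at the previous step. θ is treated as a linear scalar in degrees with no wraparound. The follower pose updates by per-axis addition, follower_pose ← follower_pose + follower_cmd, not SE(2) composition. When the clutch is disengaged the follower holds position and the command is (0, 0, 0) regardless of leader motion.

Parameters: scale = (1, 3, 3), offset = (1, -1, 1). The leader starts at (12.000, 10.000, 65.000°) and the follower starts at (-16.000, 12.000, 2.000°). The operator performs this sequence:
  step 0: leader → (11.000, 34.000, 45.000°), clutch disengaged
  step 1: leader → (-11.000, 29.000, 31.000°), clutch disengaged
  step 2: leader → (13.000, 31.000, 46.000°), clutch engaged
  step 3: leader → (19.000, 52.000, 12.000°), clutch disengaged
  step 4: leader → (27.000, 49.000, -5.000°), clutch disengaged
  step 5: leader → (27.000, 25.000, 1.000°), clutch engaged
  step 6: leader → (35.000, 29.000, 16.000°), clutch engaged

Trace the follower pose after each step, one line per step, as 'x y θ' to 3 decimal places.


-16.000 12.000 2.000
-16.000 12.000 2.000
9.000 17.000 48.000
9.000 17.000 48.000
9.000 17.000 48.000
10.000 -56.000 67.000
19.000 -45.000 113.000

step 0: Δleader=(-1.000, 24.000, -20.000°), disengaged; cmd=(0,0,0) → follower holds at (-16.000, 12.000, 2.000°)
step 1: Δleader=(-22.000, -5.000, -14.000°), disengaged; cmd=(0,0,0) → follower holds at (-16.000, 12.000, 2.000°)
step 2: Δleader=(24.000, 2.000, 15.000°), engaged; cmd=(25.000, 5.000, 46.000°) → follower=(9.000, 17.000, 48.000°)
step 3: Δleader=(6.000, 21.000, -34.000°), disengaged; cmd=(0,0,0) → follower holds at (9.000, 17.000, 48.000°)
step 4: Δleader=(8.000, -3.000, -17.000°), disengaged; cmd=(0,0,0) → follower holds at (9.000, 17.000, 48.000°)
step 5: Δleader=(0.000, -24.000, 6.000°), engaged; cmd=(1.000, -73.000, 19.000°) → follower=(10.000, -56.000, 67.000°)
step 6: Δleader=(8.000, 4.000, 15.000°), engaged; cmd=(9.000, 11.000, 46.000°) → follower=(19.000, -45.000, 113.000°)


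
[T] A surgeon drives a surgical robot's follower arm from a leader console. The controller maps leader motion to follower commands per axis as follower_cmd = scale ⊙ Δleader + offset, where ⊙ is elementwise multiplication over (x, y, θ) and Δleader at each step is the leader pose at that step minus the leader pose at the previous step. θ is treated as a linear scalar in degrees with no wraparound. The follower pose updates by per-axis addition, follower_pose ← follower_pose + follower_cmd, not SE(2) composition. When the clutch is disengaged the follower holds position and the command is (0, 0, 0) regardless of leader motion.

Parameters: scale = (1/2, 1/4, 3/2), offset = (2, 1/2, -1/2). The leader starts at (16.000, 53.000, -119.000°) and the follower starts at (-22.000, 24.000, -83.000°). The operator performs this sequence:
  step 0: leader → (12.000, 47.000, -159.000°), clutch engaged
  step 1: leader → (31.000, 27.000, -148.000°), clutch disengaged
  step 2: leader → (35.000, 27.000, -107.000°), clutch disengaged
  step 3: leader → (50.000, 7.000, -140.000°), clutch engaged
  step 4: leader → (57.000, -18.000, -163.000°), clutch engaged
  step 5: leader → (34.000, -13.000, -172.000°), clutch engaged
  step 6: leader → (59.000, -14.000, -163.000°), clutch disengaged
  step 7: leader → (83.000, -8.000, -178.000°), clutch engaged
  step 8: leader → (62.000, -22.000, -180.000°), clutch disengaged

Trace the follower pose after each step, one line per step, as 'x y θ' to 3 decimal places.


-22.000 23.000 -143.500
-22.000 23.000 -143.500
-22.000 23.000 -143.500
-12.500 18.500 -193.500
-7.000 12.750 -228.500
-16.500 14.500 -242.500
-16.500 14.500 -242.500
-2.500 16.500 -265.500
-2.500 16.500 -265.500

step 0: Δleader=(-4.000, -6.000, -40.000°), engaged; cmd=(0.000, -1.000, -60.500°) → follower=(-22.000, 23.000, -143.500°)
step 1: Δleader=(19.000, -20.000, 11.000°), disengaged; cmd=(0,0,0) → follower holds at (-22.000, 23.000, -143.500°)
step 2: Δleader=(4.000, 0.000, 41.000°), disengaged; cmd=(0,0,0) → follower holds at (-22.000, 23.000, -143.500°)
step 3: Δleader=(15.000, -20.000, -33.000°), engaged; cmd=(9.500, -4.500, -50.000°) → follower=(-12.500, 18.500, -193.500°)
step 4: Δleader=(7.000, -25.000, -23.000°), engaged; cmd=(5.500, -5.750, -35.000°) → follower=(-7.000, 12.750, -228.500°)
step 5: Δleader=(-23.000, 5.000, -9.000°), engaged; cmd=(-9.500, 1.750, -14.000°) → follower=(-16.500, 14.500, -242.500°)
step 6: Δleader=(25.000, -1.000, 9.000°), disengaged; cmd=(0,0,0) → follower holds at (-16.500, 14.500, -242.500°)
step 7: Δleader=(24.000, 6.000, -15.000°), engaged; cmd=(14.000, 2.000, -23.000°) → follower=(-2.500, 16.500, -265.500°)
step 8: Δleader=(-21.000, -14.000, -2.000°), disengaged; cmd=(0,0,0) → follower holds at (-2.500, 16.500, -265.500°)
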